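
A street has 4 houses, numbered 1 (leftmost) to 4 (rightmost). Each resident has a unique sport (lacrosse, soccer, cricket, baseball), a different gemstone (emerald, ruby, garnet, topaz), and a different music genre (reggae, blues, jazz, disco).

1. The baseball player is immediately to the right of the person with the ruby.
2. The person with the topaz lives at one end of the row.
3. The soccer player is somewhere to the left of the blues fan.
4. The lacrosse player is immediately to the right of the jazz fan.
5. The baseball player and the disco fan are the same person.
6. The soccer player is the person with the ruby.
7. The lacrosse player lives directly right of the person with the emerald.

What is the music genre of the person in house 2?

disco

The person with the topaz is narrowed to house 1 or 4; consider each.
Placing it in house 1 leads to a contradiction, so it's in house 4.
The baseball player is narrowed to house 2 or 3 or 4; consider each.
Placing it in house 3 and house 4 leads to a contradiction, so it's in house 2.
From clue 1, the person with the ruby must be in house 1.
By clue 5, the disco fan is in house 2.
Clue 6 places the soccer player in house 1.
Clue 4 places the lacrosse player in house 4.
Clue 4 places the jazz fan in house 3.
The person with the emerald is in house 3 (clue 7).
House 3's sport must be cricket (nothing else left).
House 2 gemstone: only garnet fits.
House 1's music genre must be reggae (nothing else left).
The only music genre still possible for house 4 is blues.
So: house 1 = soccer/ruby/reggae, house 2 = baseball/garnet/disco, house 3 = cricket/emerald/jazz, house 4 = lacrosse/topaz/blues.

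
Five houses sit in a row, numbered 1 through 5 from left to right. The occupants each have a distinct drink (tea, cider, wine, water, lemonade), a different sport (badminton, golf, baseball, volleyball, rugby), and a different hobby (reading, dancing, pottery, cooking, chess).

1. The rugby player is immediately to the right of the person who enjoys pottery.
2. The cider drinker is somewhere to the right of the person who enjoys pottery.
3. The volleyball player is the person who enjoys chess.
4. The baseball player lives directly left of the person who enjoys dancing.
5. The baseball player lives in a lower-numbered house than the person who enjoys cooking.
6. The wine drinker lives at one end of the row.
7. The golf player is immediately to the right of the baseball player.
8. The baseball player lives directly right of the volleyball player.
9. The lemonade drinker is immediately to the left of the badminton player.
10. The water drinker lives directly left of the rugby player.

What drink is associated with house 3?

The only sport still possible for house 1 is volleyball.
Clue 3: the person who enjoys chess is in house 1.
By clue 8, the baseball player is in house 2.
Clue 4: the person who enjoys dancing is in house 3.
Clue 7 places the golf player in house 3.
The rugby player is in house 5 (clue 1).
By clue 1, the person who enjoys pottery is in house 4.
By clue 2, the cider drinker is in house 5.
By clue 10, the water drinker is in house 4.
The only drink still possible for house 1 is wine.
So house 2 gets tea for drink.
So house 3 gets lemonade for drink.
So house 4 gets badminton for sport.
So house 2 gets reading for hobby.
So house 5 gets cooking for hobby.
So: house 1 = wine/volleyball/chess, house 2 = tea/baseball/reading, house 3 = lemonade/golf/dancing, house 4 = water/badminton/pottery, house 5 = cider/rugby/cooking.

lemonade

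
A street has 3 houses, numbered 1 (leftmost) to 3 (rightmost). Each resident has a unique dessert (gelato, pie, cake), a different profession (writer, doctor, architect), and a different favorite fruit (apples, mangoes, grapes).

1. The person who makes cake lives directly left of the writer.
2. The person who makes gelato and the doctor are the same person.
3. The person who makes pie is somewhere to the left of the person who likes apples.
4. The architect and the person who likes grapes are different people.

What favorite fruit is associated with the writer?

grapes

So house 3 gets gelato for dessert.
By clue 2, the doctor is in house 3.
House 1's profession must be architect (nothing else left).
So house 2 gets writer for profession.
From clue 1, the person who makes cake must be in house 1.
That leaves pie as the dessert for house 2.
The only favorite fruit still possible for house 1 is mangoes.
Clue 3 places the person who likes apples in house 3.
So house 2 gets grapes for favorite fruit.
So: house 1 = cake/architect/mangoes, house 2 = pie/writer/grapes, house 3 = gelato/doctor/apples.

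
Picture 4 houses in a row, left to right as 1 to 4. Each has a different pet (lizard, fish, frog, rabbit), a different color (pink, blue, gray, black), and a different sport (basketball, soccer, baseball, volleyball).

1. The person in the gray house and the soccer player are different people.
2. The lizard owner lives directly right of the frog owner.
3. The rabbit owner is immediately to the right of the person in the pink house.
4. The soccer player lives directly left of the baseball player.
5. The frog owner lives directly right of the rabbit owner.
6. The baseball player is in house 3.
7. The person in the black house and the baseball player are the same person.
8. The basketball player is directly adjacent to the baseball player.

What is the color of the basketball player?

gray

Clue 5: the frog owner is in house 3.
From clue 5, the rabbit owner must be in house 2.
Clue 6 places the baseball player in house 3.
Clue 7 places the person in the black house in house 3.
So house 1 gets fish for pet.
The only pet still possible for house 4 is lizard.
From clue 3, the person in the pink house must be in house 1.
Clue 4: the soccer player is in house 2.
So house 1 gets volleyball for sport.
So house 4 gets basketball for sport.
Clue 1: the person in the gray house is in house 4.
House 2 color: only blue fits.
So: house 1 = fish/pink/volleyball, house 2 = rabbit/blue/soccer, house 3 = frog/black/baseball, house 4 = lizard/gray/basketball.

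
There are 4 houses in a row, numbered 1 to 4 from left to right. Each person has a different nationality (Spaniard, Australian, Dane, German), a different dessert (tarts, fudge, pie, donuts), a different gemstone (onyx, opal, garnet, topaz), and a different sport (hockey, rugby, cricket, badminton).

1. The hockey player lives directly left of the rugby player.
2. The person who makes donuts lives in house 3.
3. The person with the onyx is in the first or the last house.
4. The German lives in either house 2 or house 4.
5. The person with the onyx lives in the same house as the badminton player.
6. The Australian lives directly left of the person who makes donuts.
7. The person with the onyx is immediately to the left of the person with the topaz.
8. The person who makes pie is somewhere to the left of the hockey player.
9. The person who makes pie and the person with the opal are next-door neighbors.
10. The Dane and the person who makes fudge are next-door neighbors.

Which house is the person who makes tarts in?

1

Clue 2: the person who makes donuts is in house 3.
The Australian is in house 2 (clue 6).
Clue 7 places the person with the onyx in house 1.
Clue 7: the person with the topaz is in house 2.
House 4's nationality must be German (nothing else left).
House 4 gemstone: only garnet fits.
By clue 5, the badminton player is in house 1.
The person who makes pie is in house 2 (clue 9).
House 1 dessert: only tarts fits.
House 4 dessert: only fudge fits.
House 3 gemstone: only opal fits.
The hockey player is in house 3 (clue 8).
By clue 10, the Dane is in house 3.
House 1's nationality must be Spaniard (nothing else left).
That leaves cricket as the sport for house 2.
House 4's sport must be rugby (nothing else left).
So: house 1 = Spaniard/tarts/onyx/badminton, house 2 = Australian/pie/topaz/cricket, house 3 = Dane/donuts/opal/hockey, house 4 = German/fudge/garnet/rugby.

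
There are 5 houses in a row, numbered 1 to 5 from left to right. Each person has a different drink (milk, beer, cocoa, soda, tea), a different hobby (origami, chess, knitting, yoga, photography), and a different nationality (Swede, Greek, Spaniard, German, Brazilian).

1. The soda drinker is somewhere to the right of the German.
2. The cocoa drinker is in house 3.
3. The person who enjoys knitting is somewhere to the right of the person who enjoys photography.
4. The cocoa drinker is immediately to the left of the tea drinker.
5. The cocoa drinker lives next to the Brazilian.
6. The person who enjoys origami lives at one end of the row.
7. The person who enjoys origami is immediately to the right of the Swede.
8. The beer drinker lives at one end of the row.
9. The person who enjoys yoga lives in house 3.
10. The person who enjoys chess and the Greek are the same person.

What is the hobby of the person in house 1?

By clue 2, the cocoa drinker is in house 3.
By clue 4, the tea drinker is in house 4.
Clue 7: the person who enjoys origami is in house 5.
The Swede is in house 4 (clue 7).
Clue 9: the person who enjoys yoga is in house 3.
The only nationality still possible for house 2 is Brazilian.
By clue 10, the person who enjoys chess is in house 1.
Clue 10 places the Greek in house 1.
The only hobby still possible for house 2 is photography.
That leaves knitting as the hobby for house 4.
The only nationality still possible for house 3 is German.
That leaves Spaniard as the nationality for house 5.
Clue 1 places the soda drinker in house 5.
House 2 drink: only milk fits.
House 1's drink must be beer (nothing else left).
So: house 1 = beer/chess/Greek, house 2 = milk/photography/Brazilian, house 3 = cocoa/yoga/German, house 4 = tea/knitting/Swede, house 5 = soda/origami/Spaniard.

chess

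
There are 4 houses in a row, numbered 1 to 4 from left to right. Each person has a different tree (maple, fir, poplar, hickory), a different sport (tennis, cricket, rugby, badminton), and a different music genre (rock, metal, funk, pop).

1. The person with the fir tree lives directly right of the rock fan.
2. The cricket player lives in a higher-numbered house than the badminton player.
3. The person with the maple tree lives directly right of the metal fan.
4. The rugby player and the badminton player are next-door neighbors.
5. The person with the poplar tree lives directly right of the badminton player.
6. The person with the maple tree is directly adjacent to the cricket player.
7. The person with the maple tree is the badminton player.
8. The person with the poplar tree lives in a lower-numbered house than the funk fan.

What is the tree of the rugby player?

hickory

House 1 tree: only hickory fits.
So house 4 gets fir for tree.
From clue 1, the rock fan must be in house 3.
Clue 5: the person with the poplar tree is in house 3.
By clue 5, the badminton player is in house 2.
From clue 7, the person with the maple tree must be in house 2.
From clue 8, the funk fan must be in house 4.
Clue 3: the metal fan is in house 1.
Clue 6: the cricket player is in house 3.
That leaves rugby as the sport for house 1.
House 4 sport: only tennis fits.
House 2 music genre: only pop fits.
So: house 1 = hickory/rugby/metal, house 2 = maple/badminton/pop, house 3 = poplar/cricket/rock, house 4 = fir/tennis/funk.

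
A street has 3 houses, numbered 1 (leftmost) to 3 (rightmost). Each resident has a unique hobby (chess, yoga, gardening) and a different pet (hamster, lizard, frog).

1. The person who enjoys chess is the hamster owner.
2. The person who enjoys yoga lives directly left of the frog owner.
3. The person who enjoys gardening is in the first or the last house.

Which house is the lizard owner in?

2

The person who enjoys gardening is narrowed to house 1 or 3; consider each.
Placing it in house 1 leads to a contradiction, so it's in house 3.
The person who enjoys chess is narrowed to house 1 or 2; consider each.
Placing it in house 2 leads to a contradiction, so it's in house 1.
By clue 1, the hamster owner is in house 1.
The only hobby still possible for house 2 is yoga.
Clue 2: the frog owner is in house 3.
That leaves lizard as the pet for house 2.
So: house 1 = chess/hamster, house 2 = yoga/lizard, house 3 = gardening/frog.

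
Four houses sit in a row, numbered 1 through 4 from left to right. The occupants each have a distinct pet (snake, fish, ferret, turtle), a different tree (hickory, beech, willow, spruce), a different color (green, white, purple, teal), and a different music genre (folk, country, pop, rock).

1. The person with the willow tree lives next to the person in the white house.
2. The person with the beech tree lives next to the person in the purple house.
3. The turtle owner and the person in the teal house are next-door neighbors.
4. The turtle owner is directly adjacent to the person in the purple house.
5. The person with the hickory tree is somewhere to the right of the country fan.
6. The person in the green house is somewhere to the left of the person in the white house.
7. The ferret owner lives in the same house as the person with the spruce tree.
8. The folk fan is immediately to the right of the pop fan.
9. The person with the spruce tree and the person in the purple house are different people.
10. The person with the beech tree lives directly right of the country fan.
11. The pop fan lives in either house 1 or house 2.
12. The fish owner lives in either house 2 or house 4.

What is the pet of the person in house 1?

ferret

House 4's music genre must be rock (nothing else left).
The fish owner is narrowed to house 2 or 4; consider each.
Placing it in house 2 leads to a contradiction, so it's in house 4.
The folk fan is narrowed to house 2 or 3; consider each.
Placing it in house 2 leads to a contradiction, so it's in house 3.
By clue 8, the pop fan is in house 2.
House 1's music genre must be country (nothing else left).
Clue 10 places the person with the beech tree in house 2.
Clue 4 places the turtle owner in house 2.
House 4's color must be white (nothing else left).
Clue 1: the person with the willow tree is in house 3.
House 1's tree must be spruce (nothing else left).
So house 4 gets hickory for tree.
So house 2 gets green for color.
From clue 7, the ferret owner must be in house 1.
The person in the purple house is in house 3 (clue 9).
That leaves snake as the pet for house 3.
That leaves teal as the color for house 1.
So: house 1 = ferret/spruce/teal/country, house 2 = turtle/beech/green/pop, house 3 = snake/willow/purple/folk, house 4 = fish/hickory/white/rock.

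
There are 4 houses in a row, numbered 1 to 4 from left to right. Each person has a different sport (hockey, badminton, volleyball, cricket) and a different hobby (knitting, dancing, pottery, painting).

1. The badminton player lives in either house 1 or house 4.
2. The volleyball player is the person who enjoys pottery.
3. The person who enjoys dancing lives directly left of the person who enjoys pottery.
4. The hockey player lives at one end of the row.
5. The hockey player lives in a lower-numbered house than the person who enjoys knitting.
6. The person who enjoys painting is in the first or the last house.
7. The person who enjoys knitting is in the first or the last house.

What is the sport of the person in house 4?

badminton

By clue 5, the hockey player is in house 1.
Clue 7: the person who enjoys knitting is in house 4.
That leaves badminton as the sport for house 4.
House 1's hobby must be painting (nothing else left).
Clue 3 places the person who enjoys dancing in house 2.
Clue 3 places the person who enjoys pottery in house 3.
Clue 2: the volleyball player is in house 3.
House 2's sport must be cricket (nothing else left).
So: house 1 = hockey/painting, house 2 = cricket/dancing, house 3 = volleyball/pottery, house 4 = badminton/knitting.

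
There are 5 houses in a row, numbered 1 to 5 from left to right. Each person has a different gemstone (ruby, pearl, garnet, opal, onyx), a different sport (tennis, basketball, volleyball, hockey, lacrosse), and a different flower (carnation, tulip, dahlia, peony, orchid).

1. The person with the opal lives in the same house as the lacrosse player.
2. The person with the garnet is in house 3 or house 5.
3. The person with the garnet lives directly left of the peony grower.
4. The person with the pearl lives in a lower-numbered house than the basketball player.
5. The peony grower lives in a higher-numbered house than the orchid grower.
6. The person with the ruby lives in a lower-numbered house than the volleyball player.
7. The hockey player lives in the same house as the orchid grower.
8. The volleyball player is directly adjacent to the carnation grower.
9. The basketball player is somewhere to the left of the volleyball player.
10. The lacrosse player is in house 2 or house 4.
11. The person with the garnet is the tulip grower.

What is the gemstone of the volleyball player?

From clue 3, the person with the garnet must be in house 3.
Clue 3: the peony grower is in house 4.
Clue 11 places the tulip grower in house 3.
House 5's gemstone must be onyx (nothing else left).
The only sport still possible for house 5 is tennis.
So house 4 gets opal for gemstone.
That leaves hockey as the sport for house 1.
From clue 1, the lacrosse player must be in house 4.
Clue 7 places the orchid grower in house 1.
So house 2 gets basketball for sport.
The only sport still possible for house 3 is volleyball.
Clue 4: the person with the pearl is in house 1.
Clue 8: the carnation grower is in house 2.
House 2 gemstone: only ruby fits.
So house 5 gets dahlia for flower.
So: house 1 = pearl/hockey/orchid, house 2 = ruby/basketball/carnation, house 3 = garnet/volleyball/tulip, house 4 = opal/lacrosse/peony, house 5 = onyx/tennis/dahlia.

garnet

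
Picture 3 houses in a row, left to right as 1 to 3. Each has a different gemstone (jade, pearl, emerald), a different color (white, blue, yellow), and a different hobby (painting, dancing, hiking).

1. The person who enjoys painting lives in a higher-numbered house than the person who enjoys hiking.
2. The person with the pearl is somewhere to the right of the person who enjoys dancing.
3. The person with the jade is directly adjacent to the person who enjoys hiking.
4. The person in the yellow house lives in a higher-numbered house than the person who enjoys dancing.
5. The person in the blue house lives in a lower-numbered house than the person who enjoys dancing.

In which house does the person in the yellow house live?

3

By clue 5, the person in the blue house is in house 1.
The person who enjoys dancing is in house 2 (clue 5).
That leaves hiking as the hobby for house 1.
House 3 hobby: only painting fits.
Clue 2: the person with the pearl is in house 3.
Clue 3: the person with the jade is in house 2.
Clue 4 places the person in the yellow house in house 3.
That leaves emerald as the gemstone for house 1.
House 2 color: only white fits.
So: house 1 = emerald/blue/hiking, house 2 = jade/white/dancing, house 3 = pearl/yellow/painting.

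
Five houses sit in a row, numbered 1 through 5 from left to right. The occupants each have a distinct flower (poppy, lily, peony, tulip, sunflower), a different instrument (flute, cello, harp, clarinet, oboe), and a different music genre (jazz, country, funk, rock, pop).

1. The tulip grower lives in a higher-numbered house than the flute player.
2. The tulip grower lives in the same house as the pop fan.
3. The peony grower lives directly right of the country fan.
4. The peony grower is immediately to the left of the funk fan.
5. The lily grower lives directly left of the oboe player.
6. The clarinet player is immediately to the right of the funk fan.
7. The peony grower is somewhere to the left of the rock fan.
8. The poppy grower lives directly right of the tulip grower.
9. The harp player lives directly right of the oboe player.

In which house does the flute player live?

The peony grower is narrowed to house 2 or 3; consider each.
Placing it in house 3 leads to a contradiction, so it's in house 2.
Clue 3 places the country fan in house 1.
From clue 4, the funk fan must be in house 3.
Clue 6 places the clarinet player in house 4.
Clue 2 places the tulip grower in house 4.
Clue 2 places the pop fan in house 4.
By clue 5, the lily grower is in house 1.
The oboe player is in house 2 (clue 5).
The poppy grower is in house 5 (clue 8).
Clue 9 places the harp player in house 3.
That leaves sunflower as the flower for house 3.
The only instrument still possible for house 5 is cello.
House 2 music genre: only jazz fits.
House 5 music genre: only rock fits.
The only instrument still possible for house 1 is flute.
So: house 1 = lily/flute/country, house 2 = peony/oboe/jazz, house 3 = sunflower/harp/funk, house 4 = tulip/clarinet/pop, house 5 = poppy/cello/rock.

1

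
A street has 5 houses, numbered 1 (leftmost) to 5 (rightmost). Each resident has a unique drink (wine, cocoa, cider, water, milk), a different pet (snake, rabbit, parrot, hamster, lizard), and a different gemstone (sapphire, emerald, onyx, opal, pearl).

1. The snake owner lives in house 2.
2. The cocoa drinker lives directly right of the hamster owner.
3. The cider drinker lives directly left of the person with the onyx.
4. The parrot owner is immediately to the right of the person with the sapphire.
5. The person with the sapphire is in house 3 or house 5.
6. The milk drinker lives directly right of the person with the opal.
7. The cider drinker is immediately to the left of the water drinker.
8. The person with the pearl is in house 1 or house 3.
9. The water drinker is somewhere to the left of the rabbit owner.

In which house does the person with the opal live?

4

The snake owner is in house 2 (clue 1).
Clue 5: the person with the sapphire is in house 3.
House 1's gemstone must be pearl (nothing else left).
The parrot owner is in house 4 (clue 4).
The only gemstone still possible for house 5 is emerald.
The cider drinker is narrowed to house 1 or 3; consider each.
Placing it in house 3 leads to a contradiction, so it's in house 1.
Clue 3: the person with the onyx is in house 2.
Clue 7: the water drinker is in house 2.
House 4's gemstone must be opal (nothing else left).
Clue 2 places the hamster owner in house 3.
Clue 6: the milk drinker is in house 5.
The only drink still possible for house 3 is wine.
The only drink still possible for house 4 is cocoa.
So house 1 gets lizard for pet.
House 5's pet must be rabbit (nothing else left).
So: house 1 = cider/lizard/pearl, house 2 = water/snake/onyx, house 3 = wine/hamster/sapphire, house 4 = cocoa/parrot/opal, house 5 = milk/rabbit/emerald.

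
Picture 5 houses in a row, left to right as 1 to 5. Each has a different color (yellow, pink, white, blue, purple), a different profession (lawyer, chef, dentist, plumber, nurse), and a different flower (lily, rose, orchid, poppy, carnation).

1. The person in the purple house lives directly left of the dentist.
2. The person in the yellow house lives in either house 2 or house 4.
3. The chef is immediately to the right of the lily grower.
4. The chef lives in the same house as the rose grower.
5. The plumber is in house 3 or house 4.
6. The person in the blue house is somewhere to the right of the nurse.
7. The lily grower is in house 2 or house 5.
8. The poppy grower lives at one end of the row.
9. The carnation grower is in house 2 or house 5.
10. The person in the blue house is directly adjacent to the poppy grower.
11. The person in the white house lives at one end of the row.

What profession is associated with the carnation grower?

lawyer

Clue 7: the lily grower is in house 2.
The only flower still possible for house 5 is carnation.
By clue 3, the chef is in house 3.
Clue 4 places the rose grower in house 3.
By clue 10, the person in the blue house is in house 2.
House 4 profession: only plumber fits.
So house 1 gets poppy for flower.
So house 4 gets orchid for flower.
Clue 6 places the nurse in house 1.
House 1's color must be purple (nothing else left).
House 3 color: only pink fits.
House 4 color: only yellow fits.
So house 5 gets white for color.
The dentist is in house 2 (clue 1).
That leaves lawyer as the profession for house 5.
So: house 1 = purple/nurse/poppy, house 2 = blue/dentist/lily, house 3 = pink/chef/rose, house 4 = yellow/plumber/orchid, house 5 = white/lawyer/carnation.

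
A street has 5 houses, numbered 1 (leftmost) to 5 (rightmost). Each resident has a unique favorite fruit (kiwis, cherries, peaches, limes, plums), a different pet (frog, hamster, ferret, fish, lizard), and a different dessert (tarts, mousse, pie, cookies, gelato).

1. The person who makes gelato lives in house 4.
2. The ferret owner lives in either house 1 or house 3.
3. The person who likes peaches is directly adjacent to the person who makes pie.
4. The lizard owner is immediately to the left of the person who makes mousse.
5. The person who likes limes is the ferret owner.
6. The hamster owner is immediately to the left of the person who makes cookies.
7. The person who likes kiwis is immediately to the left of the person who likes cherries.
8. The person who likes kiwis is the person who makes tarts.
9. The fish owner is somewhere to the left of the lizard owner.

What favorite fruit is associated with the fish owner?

Clue 1 places the person who makes gelato in house 4.
House 5's pet must be frog (nothing else left).
House 5's favorite fruit must be plums (nothing else left).
The person who likes limes is narrowed to house 1 or 3; consider each.
Placing it in house 1 leads to a contradiction, so it's in house 3.
Clue 5: the ferret owner is in house 3.
Clue 7 places the person who likes kiwis in house 1.
Clue 7 places the person who likes cherries in house 2.
Clue 8: the person who makes tarts is in house 1.
House 4 favorite fruit: only peaches fits.
House 2 dessert: only cookies fits.
From clue 6, the hamster owner must be in house 1.
House 2 pet: only fish fits.
House 4's pet must be lizard (nothing else left).
From clue 4, the person who makes mousse must be in house 5.
That leaves pie as the dessert for house 3.
So: house 1 = kiwis/hamster/tarts, house 2 = cherries/fish/cookies, house 3 = limes/ferret/pie, house 4 = peaches/lizard/gelato, house 5 = plums/frog/mousse.

cherries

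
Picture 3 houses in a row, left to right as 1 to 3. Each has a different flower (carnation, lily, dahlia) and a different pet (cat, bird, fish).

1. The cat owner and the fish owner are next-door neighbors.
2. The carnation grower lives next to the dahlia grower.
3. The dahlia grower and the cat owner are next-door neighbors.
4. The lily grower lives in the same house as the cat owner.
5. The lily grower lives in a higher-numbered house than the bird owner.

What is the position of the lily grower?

3

The lily grower is narrowed to house 2 or 3; consider each.
Placing it in house 2 leads to a contradiction, so it's in house 3.
Clue 4: the cat owner is in house 3.
Clue 1 places the fish owner in house 2.
Clue 3 places the dahlia grower in house 2.
So house 1 gets carnation for flower.
So house 1 gets bird for pet.
So: house 1 = carnation/bird, house 2 = dahlia/fish, house 3 = lily/cat.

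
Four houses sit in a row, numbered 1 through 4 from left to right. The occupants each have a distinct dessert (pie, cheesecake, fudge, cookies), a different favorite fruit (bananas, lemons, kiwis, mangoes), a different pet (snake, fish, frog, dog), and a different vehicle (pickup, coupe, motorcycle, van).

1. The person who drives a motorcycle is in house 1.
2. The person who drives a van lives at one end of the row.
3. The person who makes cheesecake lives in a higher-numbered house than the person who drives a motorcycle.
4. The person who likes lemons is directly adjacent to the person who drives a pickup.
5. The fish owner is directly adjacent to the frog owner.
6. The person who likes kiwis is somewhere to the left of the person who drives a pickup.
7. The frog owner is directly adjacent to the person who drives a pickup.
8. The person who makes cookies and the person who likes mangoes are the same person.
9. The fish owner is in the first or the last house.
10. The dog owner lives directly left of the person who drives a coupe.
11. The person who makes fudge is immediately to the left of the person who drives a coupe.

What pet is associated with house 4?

By clue 1, the person who drives a motorcycle is in house 1.
House 4 vehicle: only van fits.
The person who makes fudge is narrowed to house 1 or 2; consider each.
Placing it in house 1 leads to a contradiction, so it's in house 2.
The person who drives a coupe is in house 3 (clue 11).
So house 2 gets pickup for vehicle.
Clue 6: the person who likes kiwis is in house 1.
The frog owner is in house 3 (clue 7).
Clue 10: the dog owner is in house 2.
House 2 favorite fruit: only bananas fits.
That leaves mangoes as the favorite fruit for house 4.
Clue 5: the fish owner is in house 4.
The person who makes cookies is in house 4 (clue 8).
That leaves pie as the dessert for house 1.
House 3's dessert must be cheesecake (nothing else left).
So house 3 gets lemons for favorite fruit.
That leaves snake as the pet for house 1.
So: house 1 = pie/kiwis/snake/motorcycle, house 2 = fudge/bananas/dog/pickup, house 3 = cheesecake/lemons/frog/coupe, house 4 = cookies/mangoes/fish/van.

fish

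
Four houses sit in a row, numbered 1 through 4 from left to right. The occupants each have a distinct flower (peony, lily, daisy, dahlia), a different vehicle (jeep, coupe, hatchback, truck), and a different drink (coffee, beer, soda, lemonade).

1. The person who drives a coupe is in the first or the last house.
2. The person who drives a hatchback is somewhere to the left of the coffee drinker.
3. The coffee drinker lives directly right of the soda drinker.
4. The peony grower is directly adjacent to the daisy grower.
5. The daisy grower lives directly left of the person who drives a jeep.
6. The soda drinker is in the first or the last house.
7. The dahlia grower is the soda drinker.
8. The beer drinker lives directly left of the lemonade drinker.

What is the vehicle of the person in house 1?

The soda drinker is in house 1 (clue 6).
By clue 7, the dahlia grower is in house 1.
Clue 3: the coffee drinker is in house 2.
That leaves beer as the drink for house 3.
The only drink still possible for house 4 is lemonade.
Clue 2: the person who drives a hatchback is in house 1.
The only vehicle still possible for house 2 is truck.
So house 3 gets jeep for vehicle.
That leaves coupe as the vehicle for house 4.
The daisy grower is in house 2 (clue 5).
Clue 4 places the peony grower in house 3.
That leaves lily as the flower for house 4.
So: house 1 = dahlia/hatchback/soda, house 2 = daisy/truck/coffee, house 3 = peony/jeep/beer, house 4 = lily/coupe/lemonade.

hatchback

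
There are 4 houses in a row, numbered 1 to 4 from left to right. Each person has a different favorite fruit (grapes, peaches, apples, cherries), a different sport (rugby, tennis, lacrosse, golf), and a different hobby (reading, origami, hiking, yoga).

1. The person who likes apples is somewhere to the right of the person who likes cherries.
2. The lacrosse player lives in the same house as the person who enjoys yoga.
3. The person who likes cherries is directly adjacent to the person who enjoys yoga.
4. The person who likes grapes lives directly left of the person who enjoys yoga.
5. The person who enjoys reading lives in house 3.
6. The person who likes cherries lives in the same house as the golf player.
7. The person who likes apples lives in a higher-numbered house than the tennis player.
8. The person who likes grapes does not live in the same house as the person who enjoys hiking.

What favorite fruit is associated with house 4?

The person who enjoys reading is in house 3 (clue 5).
The person who likes cherries is narrowed to house 1 or 3; consider each.
Placing it in house 1 leads to a contradiction, so it's in house 3.
Clue 1: the person who likes apples is in house 4.
The golf player is in house 3 (clue 6).
That leaves peaches as the favorite fruit for house 2.
Clue 4: the person who enjoys yoga is in house 2.
The only favorite fruit still possible for house 1 is grapes.
House 1's hobby must be origami (nothing else left).
So house 4 gets hiking for hobby.
By clue 2, the lacrosse player is in house 2.
The only sport still possible for house 4 is rugby.
So house 1 gets tennis for sport.
So: house 1 = grapes/tennis/origami, house 2 = peaches/lacrosse/yoga, house 3 = cherries/golf/reading, house 4 = apples/rugby/hiking.

apples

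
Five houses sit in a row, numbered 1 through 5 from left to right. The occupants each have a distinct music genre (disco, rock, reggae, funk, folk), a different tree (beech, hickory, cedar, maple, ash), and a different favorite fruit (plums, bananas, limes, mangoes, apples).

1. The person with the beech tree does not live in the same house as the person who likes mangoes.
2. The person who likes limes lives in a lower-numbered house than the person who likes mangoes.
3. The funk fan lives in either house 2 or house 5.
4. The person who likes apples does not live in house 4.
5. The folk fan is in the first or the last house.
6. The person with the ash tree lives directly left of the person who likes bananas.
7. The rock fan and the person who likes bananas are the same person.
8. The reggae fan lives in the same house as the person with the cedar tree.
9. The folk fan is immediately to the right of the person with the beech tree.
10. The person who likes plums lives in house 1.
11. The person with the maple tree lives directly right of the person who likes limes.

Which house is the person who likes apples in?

2

The folk fan is in house 5 (clue 9).
By clue 9, the person with the beech tree is in house 4.
Clue 10: the person who likes plums is in house 1.
House 2 music genre: only funk fits.
The reggae fan is narrowed to house 1 or 3; consider each.
Placing it in house 3 leads to a contradiction, so it's in house 1.
By clue 8, the person with the cedar tree is in house 1.
The disco fan is narrowed to house 3 or 4; consider each.
Placing it in house 3 leads to a contradiction, so it's in house 4.
House 3 music genre: only rock fits.
Clue 7 places the person who likes bananas in house 3.
That leaves apples as the favorite fruit for house 2.
That leaves limes as the favorite fruit for house 4.
The only favorite fruit still possible for house 5 is mangoes.
By clue 6, the person with the ash tree is in house 2.
From clue 11, the person with the maple tree must be in house 5.
So house 3 gets hickory for tree.
So: house 1 = reggae/cedar/plums, house 2 = funk/ash/apples, house 3 = rock/hickory/bananas, house 4 = disco/beech/limes, house 5 = folk/maple/mangoes.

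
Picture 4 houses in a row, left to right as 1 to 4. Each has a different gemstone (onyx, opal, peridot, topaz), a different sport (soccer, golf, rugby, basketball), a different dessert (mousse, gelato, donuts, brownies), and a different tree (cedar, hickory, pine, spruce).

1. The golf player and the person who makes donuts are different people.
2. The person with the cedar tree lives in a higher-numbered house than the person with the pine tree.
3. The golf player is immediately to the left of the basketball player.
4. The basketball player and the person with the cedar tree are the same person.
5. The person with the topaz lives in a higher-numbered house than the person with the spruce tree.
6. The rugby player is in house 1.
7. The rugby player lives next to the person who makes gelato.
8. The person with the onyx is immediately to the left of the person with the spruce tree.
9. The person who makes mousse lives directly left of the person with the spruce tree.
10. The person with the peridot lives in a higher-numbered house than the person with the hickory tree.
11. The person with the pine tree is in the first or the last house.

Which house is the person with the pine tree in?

Clue 6: the rugby player is in house 1.
From clue 7, the person who makes gelato must be in house 2.
The person with the pine tree is in house 1 (clue 11).
House 4's tree must be cedar (nothing else left).
By clue 4, the basketball player is in house 4.
By clue 9, the person with the spruce tree is in house 2.
House 1's dessert must be mousse (nothing else left).
The only tree still possible for house 3 is hickory.
The golf player is in house 3 (clue 3).
By clue 8, the person with the onyx is in house 1.
Clue 10 places the person with the peridot in house 4.
So house 2 gets opal for gemstone.
That leaves topaz as the gemstone for house 3.
The only sport still possible for house 2 is soccer.
From clue 1, the person who makes donuts must be in house 4.
So house 3 gets brownies for dessert.
So: house 1 = onyx/rugby/mousse/pine, house 2 = opal/soccer/gelato/spruce, house 3 = topaz/golf/brownies/hickory, house 4 = peridot/basketball/donuts/cedar.

1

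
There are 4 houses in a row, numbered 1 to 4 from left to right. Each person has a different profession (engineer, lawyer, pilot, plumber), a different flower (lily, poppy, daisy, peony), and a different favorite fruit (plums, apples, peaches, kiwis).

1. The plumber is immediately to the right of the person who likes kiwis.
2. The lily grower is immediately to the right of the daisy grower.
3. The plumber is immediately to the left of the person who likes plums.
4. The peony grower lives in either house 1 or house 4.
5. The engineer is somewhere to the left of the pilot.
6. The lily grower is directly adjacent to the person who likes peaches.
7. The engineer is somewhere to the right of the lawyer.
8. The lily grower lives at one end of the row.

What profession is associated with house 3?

From clue 8, the lily grower must be in house 4.
The only profession still possible for house 1 is lawyer.
So house 4 gets pilot for profession.
So house 1 gets peony for flower.
By clue 2, the daisy grower is in house 3.
From clue 6, the person who likes peaches must be in house 3.
So house 2 gets poppy for flower.
By clue 3, the plumber is in house 3.
House 2 profession: only engineer fits.
House 4 favorite fruit: only plums fits.
Clue 1 places the person who likes kiwis in house 2.
So house 1 gets apples for favorite fruit.
So: house 1 = lawyer/peony/apples, house 2 = engineer/poppy/kiwis, house 3 = plumber/daisy/peaches, house 4 = pilot/lily/plums.

plumber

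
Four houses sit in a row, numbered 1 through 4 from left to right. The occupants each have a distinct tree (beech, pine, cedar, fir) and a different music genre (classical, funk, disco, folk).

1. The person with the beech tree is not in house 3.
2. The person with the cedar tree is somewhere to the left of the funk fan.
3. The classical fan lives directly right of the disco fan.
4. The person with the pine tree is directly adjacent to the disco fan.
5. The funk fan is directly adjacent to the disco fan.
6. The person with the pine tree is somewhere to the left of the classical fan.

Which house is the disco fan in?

3

The person with the beech tree is narrowed to house 1 or 2 or 4; consider each.
Placing it in house 1 and house 2 leads to a contradiction, so it's in house 4.
The person with the cedar tree is narrowed to house 1 or 2 or 3; consider each.
Placing it in house 2 and house 3 leads to a contradiction, so it's in house 1.
House 1's music genre must be folk (nothing else left).
The person with the fir tree is narrowed to house 2 or 3; consider each.
Placing it in house 2 leads to a contradiction, so it's in house 3.
The only tree still possible for house 2 is pine.
Clue 4: the disco fan is in house 3.
That leaves funk as the music genre for house 2.
So house 4 gets classical for music genre.
So: house 1 = cedar/folk, house 2 = pine/funk, house 3 = fir/disco, house 4 = beech/classical.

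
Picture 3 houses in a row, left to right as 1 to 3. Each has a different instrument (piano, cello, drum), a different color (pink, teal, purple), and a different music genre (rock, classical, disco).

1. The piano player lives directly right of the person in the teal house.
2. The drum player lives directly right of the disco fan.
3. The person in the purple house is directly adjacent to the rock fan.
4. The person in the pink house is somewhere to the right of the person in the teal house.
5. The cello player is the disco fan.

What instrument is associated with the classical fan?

piano

The only instrument still possible for house 1 is cello.
Clue 5: the disco fan is in house 1.
Clue 2 places the drum player in house 2.
So house 3 gets piano for instrument.
The person in the teal house is in house 2 (clue 1).
Clue 4 places the person in the pink house in house 3.
House 1 color: only purple fits.
By clue 3, the rock fan is in house 2.
That leaves classical as the music genre for house 3.
So: house 1 = cello/purple/disco, house 2 = drum/teal/rock, house 3 = piano/pink/classical.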